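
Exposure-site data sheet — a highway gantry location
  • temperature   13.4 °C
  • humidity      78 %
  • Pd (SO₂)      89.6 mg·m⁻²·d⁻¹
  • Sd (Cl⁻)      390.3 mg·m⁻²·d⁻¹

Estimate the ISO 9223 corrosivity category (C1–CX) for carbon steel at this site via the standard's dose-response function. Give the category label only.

carbon steel: T>10 °C ⇒ hinge -0.054·(13.4−10) = -0.1836
  Pd branch = 1.77·Pd^0.52·e^(0.02·RH+f) = 72.6 μm/a
  Sd branch = 0.102·Sd^0.62·e^(0.033·RH+0.04·T) = 92.45 μm/a
  sum: 72.6 + 92.45 → r_corr = 165.1 μm/a
ISO 9223 Table 2 (carbon steel): 80 < 165 ≤ 200 μm/a ⇒ C5

C5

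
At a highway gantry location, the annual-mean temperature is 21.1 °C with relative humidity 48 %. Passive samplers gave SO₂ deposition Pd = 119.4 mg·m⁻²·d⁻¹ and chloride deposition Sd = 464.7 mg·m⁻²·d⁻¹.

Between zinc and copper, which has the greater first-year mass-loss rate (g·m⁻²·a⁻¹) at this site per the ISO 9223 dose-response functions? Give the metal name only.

zinc

zinc: temperature factor f = -0.071·(11.1) = -0.7881
  SO₂ term: 0.0129·119.4^0.44·exp(0.046·48-0.7881) = 0.4376
  Sd branch = 0.0175·Sd^0.57·e^(0.008·RH+0.085·T) = 5.117 μm/a
  sum: 0.4376 + 5.117 → r_corr = 5.554 μm/a
  mass loss = 5.554 μm/a × 7.14 g/cm³ = 39.66 g·m⁻²·a⁻¹
copper: T>10 °C ⇒ hinge -0.080·(21.1−10) = -0.8880
  Pd branch = 0.0053·Pd^0.26·e^(0.059·RH+f) = 0.1284 μm/a
  Sd branch = 0.01025·Sd^0.27·e^(0.036·RH+0.049·T) = 0.8518 μm/a
  sum: 0.1284 + 0.8518 → r_corr = 0.9802 μm/a
  mass loss = 0.9802 μm/a × 8.96 g/cm³ = 8.783 g·m⁻²·a⁻¹
Ordering by g·m⁻²·a⁻¹: zinc (39.7) > copper (8.78)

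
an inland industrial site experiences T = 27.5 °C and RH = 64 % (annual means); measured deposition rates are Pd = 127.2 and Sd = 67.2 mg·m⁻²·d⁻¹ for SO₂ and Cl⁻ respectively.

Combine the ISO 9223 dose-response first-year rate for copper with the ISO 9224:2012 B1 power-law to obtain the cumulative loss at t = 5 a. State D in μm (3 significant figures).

copper: f(T) = -0.080·(T−10) [T>10 °C] = -1.4000
  Pd branch = 0.0053·Pd^0.26·e^(0.059·RH+f) = 0.2011 μm/a
  Sd branch = 0.01025·Sd^0.27·e^(0.036·RH+0.049·T) = 1.23 μm/a
  sum: 0.2011 + 1.23 → r_corr = 1.431 μm/a
ISO 9224: D(t) = r_corr · t^b with b = 0.667 (copper, B1)
  D(5) = 1.431 × 5^0.667 = 1.431 × 2.926 = 4.187 μm

D(5) = 4.19 μm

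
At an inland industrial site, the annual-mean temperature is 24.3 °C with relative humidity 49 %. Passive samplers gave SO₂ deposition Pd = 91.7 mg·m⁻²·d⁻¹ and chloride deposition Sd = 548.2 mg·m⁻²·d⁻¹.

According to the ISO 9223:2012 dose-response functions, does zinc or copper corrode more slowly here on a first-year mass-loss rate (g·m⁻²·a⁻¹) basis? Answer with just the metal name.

zinc: temperature factor f = -0.071·(14.3) = -1.0153
  sulphur-dioxide contribution → 0.3251 μm/a
  chloride contribution → 7.439 μm/a
  total first-year rate 7.764 μm/a
  mass loss = 7.764 μm/a × 7.14 g/cm³ = 55.44 g·m⁻²·a⁻¹
copper: T>10 °C ⇒ hinge -0.080·(24.3−10) = -1.1440
  sulphur-dioxide contribution → 0.09845 μm/a
  chloride contribution → 1.08 μm/a
  total first-year rate 1.179 μm/a
  mass loss = 1.179 μm/a × 8.96 g/cm³ = 10.56 g·m⁻²·a⁻¹
Ordering by g·m⁻²·a⁻¹: zinc (55.4) > copper (10.6)

copper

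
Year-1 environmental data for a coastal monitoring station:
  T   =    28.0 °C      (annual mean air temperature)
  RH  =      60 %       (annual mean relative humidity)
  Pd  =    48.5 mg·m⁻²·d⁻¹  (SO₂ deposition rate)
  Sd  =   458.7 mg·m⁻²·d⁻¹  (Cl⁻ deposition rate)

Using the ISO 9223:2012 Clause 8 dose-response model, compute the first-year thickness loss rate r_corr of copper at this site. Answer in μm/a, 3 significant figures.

copper: T>10 °C ⇒ hinge -0.080·(28.0−10) = -1.4400
  SO₂ term: 0.0053·48.5^0.26·exp(0.059·60-1.4400) = 0.1187
  Sd branch = 0.01025·Sd^0.27·e^(0.036·RH+0.049·T) = 1.833 μm/a
  r_corr = 0.1187 + 1.833 = 1.952 μm/a

r_corr = 1.95 μm/a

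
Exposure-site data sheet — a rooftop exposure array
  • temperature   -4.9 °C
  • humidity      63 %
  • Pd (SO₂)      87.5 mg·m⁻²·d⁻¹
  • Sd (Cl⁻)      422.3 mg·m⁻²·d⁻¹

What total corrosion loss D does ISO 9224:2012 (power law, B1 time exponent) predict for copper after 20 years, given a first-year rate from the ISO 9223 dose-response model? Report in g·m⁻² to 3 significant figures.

copper: temperature factor f = +0.126·(-14.9) = -1.8774
  Pd branch = 0.0053·Pd^0.26·e^(0.059·RH+f) = 0.1067 μm/a
  Cl⁻ term: 0.01025·422.3^0.27·exp(0.036·63+0.049·-4.9) = 0.3984
  sum: 0.1067 + 0.3984 → r_corr = 0.5051 μm/a
Power-law: D(20) = r_corr · 20^0.667
  D(20) = 0.5051 × 20^0.667 = 0.5051 × 7.375 = 3.725 μm
  Mass loss = 3.725 μm × 8.96 g/cm³ = 33.38 g·m⁻²

D(20) = 33.4 g·m⁻²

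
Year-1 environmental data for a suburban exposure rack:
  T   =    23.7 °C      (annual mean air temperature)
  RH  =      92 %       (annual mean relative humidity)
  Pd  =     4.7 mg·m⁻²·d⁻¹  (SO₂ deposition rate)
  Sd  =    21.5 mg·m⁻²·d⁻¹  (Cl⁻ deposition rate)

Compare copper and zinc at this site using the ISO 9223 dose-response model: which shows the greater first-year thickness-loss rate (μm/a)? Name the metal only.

copper

copper: temperature factor f = -0.080·(13.7) = -1.0960
  Pd branch = 0.0053·Pd^0.26·e^(0.059·RH+f) = 0.6031 μm/a
  Cl⁻ term: 0.01025·21.5^0.27·exp(0.036·92+0.049·23.7) = 2.057
  r_corr = 0.6031 + 2.057 = 2.66 μm/a
zinc: T>10 °C ⇒ hinge -0.071·(23.7−10) = -0.9727
  Pd branch = 0.0129·Pd^0.44·e^(0.046·RH+f) = 0.6635 μm/a
  Sd branch = 0.0175·Sd^0.57·e^(0.008·RH+0.085·T) = 1.574 μm/a
  sum: 0.6635 + 1.574 → r_corr = 2.238 μm/a
Ordering by μm/a: copper (2.66) > zinc (2.24)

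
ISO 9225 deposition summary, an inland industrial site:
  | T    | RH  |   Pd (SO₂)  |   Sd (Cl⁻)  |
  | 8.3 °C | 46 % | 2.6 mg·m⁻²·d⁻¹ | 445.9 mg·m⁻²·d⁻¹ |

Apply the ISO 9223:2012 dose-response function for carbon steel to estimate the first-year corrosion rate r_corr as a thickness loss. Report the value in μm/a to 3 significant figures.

carbon steel: f(T) = +0.150·(T−10) [T≤10 °C] = -0.2550
  Pd branch = 1.77·Pd^0.52·e^(0.02·RH+f) = 5.657 μm/a
  Cl⁻ term: 0.102·445.9^0.62·exp(0.033·46+0.04·8.3) = 28.48
  r_corr = 5.657 + 28.48 = 34.14 μm/a

r_corr = 34.1 μm/a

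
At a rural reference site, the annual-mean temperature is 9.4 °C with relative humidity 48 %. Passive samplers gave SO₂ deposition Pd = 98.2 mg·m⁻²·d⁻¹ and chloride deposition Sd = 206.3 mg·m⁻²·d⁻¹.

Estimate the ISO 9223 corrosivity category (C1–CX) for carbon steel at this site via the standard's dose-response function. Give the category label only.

carbon steel: f(T) = +0.150·(T−10) [T≤10 °C] = -0.0900
  sulphur-dioxide contribution → 45.89 μm/a
  chloride contribution → 19.72 μm/a
  ⇒ r_corr(carbon steel) = 65.6 μm/a
Category bounds: 50…80 μm/a bracket r_corr ⇒ C4

C4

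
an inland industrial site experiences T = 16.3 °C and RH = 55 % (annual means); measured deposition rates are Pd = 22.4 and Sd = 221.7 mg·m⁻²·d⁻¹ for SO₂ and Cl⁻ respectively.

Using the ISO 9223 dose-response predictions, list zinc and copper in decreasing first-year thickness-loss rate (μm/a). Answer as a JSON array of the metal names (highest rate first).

["zinc", "copper"]

zinc: T>10 °C ⇒ hinge -0.071·(16.3−10) = -0.4473
  Pd branch = 0.0129·Pd^0.44·e^(0.046·RH+f) = 0.4066 μm/a
  Sd branch = 0.0175·Sd^0.57·e^(0.008·RH+0.085·T) = 2.36 μm/a
  r_corr = 0.4066 + 2.36 = 2.767 μm/a
copper: T>10 °C ⇒ hinge -0.080·(16.3−10) = -0.5040
  Pd branch = 0.0053·Pd^0.26·e^(0.059·RH+f) = 0.1844 μm/a
  Sd branch = 0.01025·Sd^0.27·e^(0.036·RH+0.049·T) = 0.7093 μm/a
  sum: 0.1844 + 0.7093 → r_corr = 0.8937 μm/a
Ordering by μm/a: zinc (2.77) > copper (0.894)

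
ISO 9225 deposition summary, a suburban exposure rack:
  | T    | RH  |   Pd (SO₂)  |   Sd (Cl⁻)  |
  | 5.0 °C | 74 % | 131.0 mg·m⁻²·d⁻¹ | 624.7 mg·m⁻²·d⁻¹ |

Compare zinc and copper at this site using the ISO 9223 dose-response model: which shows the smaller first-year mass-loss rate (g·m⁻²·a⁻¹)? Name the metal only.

copper

zinc: T≤10 °C ⇒ hinge +0.038·(5.0−10) = -0.1900
  sulphur-dioxide contribution → 2.742 μm/a
  chloride contribution → 1.898 μm/a
  ⇒ r_corr(zinc) = 4.639 μm/a
  mass loss = 4.639 μm/a × 7.14 g/cm³ = 33.13 g·m⁻²·a⁻¹
copper: f(T) = +0.126·(T−10) [T≤10 °C] = -0.6300
  sulphur-dioxide contribution → 0.7894 μm/a
  chloride contribution → 1.069 μm/a
  ⇒ r_corr(copper) = 1.858 μm/a
  mass loss = 1.858 μm/a × 8.96 g/cm³ = 16.65 g·m⁻²·a⁻¹
Ordering by g·m⁻²·a⁻¹: zinc (33.1) > copper (16.6)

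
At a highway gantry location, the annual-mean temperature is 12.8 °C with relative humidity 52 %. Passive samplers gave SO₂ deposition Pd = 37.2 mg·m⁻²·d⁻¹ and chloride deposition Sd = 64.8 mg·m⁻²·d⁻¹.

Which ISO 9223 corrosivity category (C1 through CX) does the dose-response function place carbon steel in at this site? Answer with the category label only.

C3

carbon steel: f(T) = -0.054·(T−10) [T>10 °C] = -0.1512
  SO₂ term: 1.77·37.2^0.52·exp(0.02·52-0.1512) = 28.23
  Cl⁻ term: 0.102·64.8^0.62·exp(0.033·52+0.04·12.8) = 12.57
  r_corr = 28.23 + 12.57 = 40.8 μm/a
40.8 μm/a falls in (25, 50] for carbon steel → category C3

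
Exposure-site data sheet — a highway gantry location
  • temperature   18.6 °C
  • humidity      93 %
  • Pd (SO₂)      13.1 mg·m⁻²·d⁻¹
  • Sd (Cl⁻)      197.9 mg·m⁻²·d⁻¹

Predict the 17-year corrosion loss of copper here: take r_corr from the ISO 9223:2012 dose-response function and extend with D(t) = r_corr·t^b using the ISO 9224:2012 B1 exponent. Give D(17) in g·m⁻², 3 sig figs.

D(17) = 254 g·m⁻²

copper: temperature factor f = -0.080·(8.6) = -0.6880
  Pd branch = 0.0053·Pd^0.26·e^(0.059·RH+f) = 1.256 μm/a
  Sd branch = 0.01025·Sd^0.27·e^(0.036·RH+0.049·T) = 3.024 μm/a
  sum: 1.256 + 3.024 → r_corr = 4.28 μm/a
ISO 9224: D(t) = r_corr · t^b with b = 0.667 (copper, B1)
  D(17) = 4.28 × 17^0.667 = 4.28 × 6.618 = 28.32 μm
  Mass loss = 28.32 μm × 8.96 g/cm³ = 253.8 g·m⁻²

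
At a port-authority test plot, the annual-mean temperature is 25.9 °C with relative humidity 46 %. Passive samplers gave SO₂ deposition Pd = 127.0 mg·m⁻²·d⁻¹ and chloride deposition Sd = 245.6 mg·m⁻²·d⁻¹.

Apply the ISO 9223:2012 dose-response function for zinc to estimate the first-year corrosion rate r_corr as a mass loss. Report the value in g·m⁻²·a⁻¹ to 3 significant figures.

r_corr = 39.7 g·m⁻²·a⁻¹

zinc: f(T) = -0.071·(T−10) [T>10 °C] = -1.1289
  sulphur-dioxide contribution → 0.2917 μm/a
  chloride contribution → 5.265 μm/a
  total first-year rate 5.557 μm/a
Convert to mass loss: 5.557 μm/a × 7.14 g/cm³ = 39.67 g·m⁻²·a⁻¹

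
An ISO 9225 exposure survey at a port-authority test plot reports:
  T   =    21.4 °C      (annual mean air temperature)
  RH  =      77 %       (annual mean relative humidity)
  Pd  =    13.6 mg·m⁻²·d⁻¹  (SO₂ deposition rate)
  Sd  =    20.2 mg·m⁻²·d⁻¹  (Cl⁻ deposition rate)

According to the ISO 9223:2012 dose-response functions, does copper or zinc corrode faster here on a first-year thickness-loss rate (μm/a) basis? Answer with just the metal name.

zinc

copper: T>10 °C ⇒ hinge -0.080·(21.4−10) = -0.9120
  sulphur-dioxide contribution → 0.3944 μm/a
  chloride contribution → 1.053 μm/a
  total first-year rate 1.447 μm/a
zinc: f(T) = -0.071·(T−10) [T>10 °C] = -0.8094
  sulphur-dioxide contribution → 0.6253 μm/a
  chloride contribution → 1.108 μm/a
  total first-year rate 1.733 μm/a
Ordering by μm/a: zinc (1.73) > copper (1.45)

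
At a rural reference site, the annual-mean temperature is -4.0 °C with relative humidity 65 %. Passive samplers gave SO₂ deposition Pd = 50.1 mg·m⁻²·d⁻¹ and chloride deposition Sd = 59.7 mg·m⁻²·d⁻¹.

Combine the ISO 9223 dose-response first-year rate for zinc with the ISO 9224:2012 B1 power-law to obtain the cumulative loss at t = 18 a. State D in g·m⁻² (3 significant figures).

D(18) = 79.3 g·m⁻²

zinc: T≤10 °C ⇒ hinge +0.038·(-4.0−10) = -0.5320
  Pd branch = 0.0129·Pd^0.44·e^(0.046·RH+f) = 0.8434 μm/a
  Sd branch = 0.0175·Sd^0.57·e^(0.008·RH+0.085·T) = 0.2155 μm/a
  sum: 0.8434 + 0.2155 → r_corr = 1.059 μm/a
Power-law: D(18) = r_corr · 18^0.813
  D(18) = 1.059 × 18^0.813 = 1.059 × 10.48 = 11.1 μm
  Mass loss = 11.1 μm × 7.14 g/cm³ = 79.27 g·m⁻²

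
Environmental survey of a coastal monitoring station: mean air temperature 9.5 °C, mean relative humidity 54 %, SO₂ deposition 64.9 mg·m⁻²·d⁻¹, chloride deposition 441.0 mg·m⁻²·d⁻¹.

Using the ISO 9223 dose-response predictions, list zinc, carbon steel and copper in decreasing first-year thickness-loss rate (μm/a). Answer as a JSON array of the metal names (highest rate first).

zinc: temperature factor f = +0.038·(-0.5) = -0.0190
  sulphur-dioxide contribution → 0.9517 μm/a
  chloride contribution → 1.944 μm/a
  total first-year rate 2.896 μm/a
carbon steel: f(T) = +0.150·(T−10) [T≤10 °C] = -0.0750
  sulphur-dioxide contribution → 42.35 μm/a
  chloride contribution → 38.65 μm/a
  total first-year rate 80.99 μm/a
copper: temperature factor f = +0.126·(-0.5) = -0.0630
  sulphur-dioxide contribution → 0.3563 μm/a
  chloride contribution → 0.5904 μm/a
  ⇒ r_corr(copper) = 0.9467 μm/a
Ordering by μm/a: carbon steel (81) > zinc (2.9) > copper (0.947)

["carbon steel", "zinc", "copper"]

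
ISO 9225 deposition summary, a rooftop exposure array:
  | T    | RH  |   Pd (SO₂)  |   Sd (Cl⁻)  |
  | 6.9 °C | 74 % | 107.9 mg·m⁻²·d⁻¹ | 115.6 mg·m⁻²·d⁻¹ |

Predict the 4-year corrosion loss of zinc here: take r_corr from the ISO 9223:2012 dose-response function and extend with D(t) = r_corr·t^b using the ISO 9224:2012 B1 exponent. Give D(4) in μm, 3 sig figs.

D(4) = 11.0 μm

zinc: temperature factor f = +0.038·(-3.1) = -0.1178
  Pd branch = 0.0129·Pd^0.44·e^(0.046·RH+f) = 2.706 μm/a
  Sd branch = 0.0175·Sd^0.57·e^(0.008·RH+0.085·T) = 0.8526 μm/a
  sum: 2.706 + 0.8526 → r_corr = 3.558 μm/a
ISO 9224: D(t) = r_corr · t^b with b = 0.813 (zinc, B1)
  D(4) = 3.558 × 4^0.813 = 3.558 × 3.087 = 10.98 μm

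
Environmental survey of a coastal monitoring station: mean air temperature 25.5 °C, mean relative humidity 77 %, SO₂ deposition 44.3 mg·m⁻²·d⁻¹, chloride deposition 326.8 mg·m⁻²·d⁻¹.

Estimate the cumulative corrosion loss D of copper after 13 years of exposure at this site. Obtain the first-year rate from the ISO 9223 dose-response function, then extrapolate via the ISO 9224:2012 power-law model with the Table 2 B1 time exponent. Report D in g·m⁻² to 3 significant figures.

D(13) = 154 g·m⁻²

copper: temperature factor f = -0.080·(15.5) = -1.2400
  SO₂ term: 0.0053·44.3^0.26·exp(0.059·77-1.2400) = 0.3862
  Cl⁻ term: 0.01025·326.8^0.27·exp(0.036·77+0.049·25.5) = 2.73
  sum: 0.3862 + 2.73 → r_corr = 3.116 μm/a
Power-law: D(13) = r_corr · 13^0.667
  D(13) = 3.116 × 13^0.667 = 3.116 × 5.534 = 17.24 μm
  Mass loss = 17.24 μm × 8.96 g/cm³ = 154.5 g·m⁻²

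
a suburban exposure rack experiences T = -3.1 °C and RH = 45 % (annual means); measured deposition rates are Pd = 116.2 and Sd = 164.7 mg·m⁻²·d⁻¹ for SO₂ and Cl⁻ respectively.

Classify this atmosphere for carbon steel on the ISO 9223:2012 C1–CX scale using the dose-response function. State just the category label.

carbon steel: temperature factor f = +0.150·(-13.1) = -1.9650
  sulphur-dioxide contribution → 7.234 μm/a
  chloride contribution → 9.419 μm/a
  ⇒ r_corr(carbon steel) = 16.65 μm/a
16.7 μm/a falls in (1.3, 25] for carbon steel → category C2

C2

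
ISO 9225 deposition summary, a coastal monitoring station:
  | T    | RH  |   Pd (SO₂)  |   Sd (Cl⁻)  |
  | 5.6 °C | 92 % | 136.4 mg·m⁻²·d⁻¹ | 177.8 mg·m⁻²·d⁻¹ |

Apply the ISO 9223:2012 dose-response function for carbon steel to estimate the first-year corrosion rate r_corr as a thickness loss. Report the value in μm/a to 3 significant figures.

r_corr = 140 μm/a

carbon steel: f(T) = +0.150·(T−10) [T≤10 °C] = -0.6600
  Pd branch = 1.77·Pd^0.52·e^(0.02·RH+f) = 74.22 μm/a
  Sd branch = 0.102·Sd^0.62·e^(0.033·RH+0.04·T) = 65.97 μm/a
  sum: 74.22 + 65.97 → r_corr = 140.2 μm/a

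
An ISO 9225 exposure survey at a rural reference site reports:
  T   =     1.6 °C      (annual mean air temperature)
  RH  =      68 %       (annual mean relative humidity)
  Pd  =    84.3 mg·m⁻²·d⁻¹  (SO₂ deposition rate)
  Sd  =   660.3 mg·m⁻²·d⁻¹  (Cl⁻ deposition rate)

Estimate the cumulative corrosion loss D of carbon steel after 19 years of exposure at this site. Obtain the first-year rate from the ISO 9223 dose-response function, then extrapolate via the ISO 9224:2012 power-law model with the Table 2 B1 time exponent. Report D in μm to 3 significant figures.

carbon steel: f(T) = +0.150·(T−10) [T≤10 °C] = -1.2600
  sulphur-dioxide contribution → 19.63 μm/a
  chloride contribution → 57.44 μm/a
  total first-year rate 77.06 μm/a
Power-law: D(19) = r_corr · 19^0.523
  D(19) = 77.06 × 19^0.523 = 77.06 × 4.664 = 359.4 μm

D(19) = 359 μm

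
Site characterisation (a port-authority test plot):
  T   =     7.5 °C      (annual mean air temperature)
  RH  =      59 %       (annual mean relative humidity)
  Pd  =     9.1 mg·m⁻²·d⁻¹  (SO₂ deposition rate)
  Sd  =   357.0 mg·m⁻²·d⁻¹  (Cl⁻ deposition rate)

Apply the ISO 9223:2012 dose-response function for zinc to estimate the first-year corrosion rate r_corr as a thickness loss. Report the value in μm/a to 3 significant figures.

zinc: temperature factor f = +0.038·(-2.5) = -0.0950
  Pd branch = 0.0129·Pd^0.44·e^(0.046·RH+f) = 0.4677 μm/a
  Sd branch = 0.0175·Sd^0.57·e^(0.008·RH+0.085·T) = 1.513 μm/a
  r_corr = 0.4677 + 1.513 = 1.981 μm/a

r_corr = 1.98 μm/a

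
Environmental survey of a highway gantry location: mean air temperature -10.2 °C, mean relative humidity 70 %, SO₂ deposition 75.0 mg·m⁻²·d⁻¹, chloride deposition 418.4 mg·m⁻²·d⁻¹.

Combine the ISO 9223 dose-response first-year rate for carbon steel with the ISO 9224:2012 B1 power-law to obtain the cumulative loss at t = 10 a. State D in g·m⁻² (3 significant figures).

carbon steel: temperature factor f = +0.150·(-20.2) = -3.0300
  Pd branch = 1.77·Pd^0.52·e^(0.02·RH+f) = 3.274 μm/a
  Cl⁻ term: 0.102·418.4^0.62·exp(0.033·70+0.04·-10.2) = 28.84
  r_corr = 3.274 + 28.84 = 32.12 μm/a
ISO 9224: D(t) = r_corr · t^b with b = 0.523 (carbon steel, B1)
  D(10) = 32.12 × 10^0.523 = 32.12 × 3.334 = 107.1 μm
  Mass loss = 107.1 μm × 7.85 g/cm³ = 840.6 g·m⁻²

D(10) = 841 g·m⁻²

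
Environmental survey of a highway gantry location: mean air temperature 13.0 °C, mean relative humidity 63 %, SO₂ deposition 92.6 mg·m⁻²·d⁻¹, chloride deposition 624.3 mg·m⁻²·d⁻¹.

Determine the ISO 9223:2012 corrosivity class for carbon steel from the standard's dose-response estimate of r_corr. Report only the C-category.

C5

carbon steel: temperature factor f = -0.054·(3.0) = -0.1620
  Pd branch = 1.77·Pd^0.52·e^(0.02·RH+f) = 55.91 μm/a
  Cl⁻ term: 0.102·624.3^0.62·exp(0.033·63+0.04·13.0) = 74.21
  sum: 55.91 + 74.21 → r_corr = 130.1 μm/a
ISO 9223 Table 2 (carbon steel): 80 < 130 ≤ 200 μm/a ⇒ C5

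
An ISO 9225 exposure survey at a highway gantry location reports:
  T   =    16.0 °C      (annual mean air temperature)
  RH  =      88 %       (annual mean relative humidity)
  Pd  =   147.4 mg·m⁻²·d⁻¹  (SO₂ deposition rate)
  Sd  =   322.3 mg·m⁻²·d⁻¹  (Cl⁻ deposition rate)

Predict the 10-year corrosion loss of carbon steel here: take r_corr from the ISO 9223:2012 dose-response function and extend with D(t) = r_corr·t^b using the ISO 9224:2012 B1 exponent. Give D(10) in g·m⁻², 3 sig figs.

carbon steel: f(T) = -0.054·(T−10) [T>10 °C] = -0.3240
  sulphur-dioxide contribution → 99.82 μm/a
  chloride contribution → 126.7 μm/a
  ⇒ r_corr(carbon steel) = 226.5 μm/a
ISO 9224: D(t) = r_corr · t^b with b = 0.523 (carbon steel, B1)
  D(10) = 226.5 × 10^0.523 = 226.5 × 3.334 = 755.4 μm
  Mass loss = 755.4 μm × 7.85 g/cm³ = 5930 g·m⁻²

D(10) = 5.93e+03 g·m⁻²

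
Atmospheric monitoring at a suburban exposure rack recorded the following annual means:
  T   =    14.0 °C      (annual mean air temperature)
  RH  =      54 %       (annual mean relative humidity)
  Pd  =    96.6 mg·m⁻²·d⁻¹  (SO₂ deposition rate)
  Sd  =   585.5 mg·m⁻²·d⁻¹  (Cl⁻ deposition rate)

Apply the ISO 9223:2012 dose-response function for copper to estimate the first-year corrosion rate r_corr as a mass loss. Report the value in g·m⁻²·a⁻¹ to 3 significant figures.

r_corr = 9.86 g·m⁻²·a⁻¹

copper: T>10 °C ⇒ hinge -0.080·(14.0−10) = -0.3200
  sulphur-dioxide contribution → 0.3055 μm/a
  chloride contribution → 0.7946 μm/a
  ⇒ r_corr(copper) = 1.1 μm/a
Convert to mass loss: 1.1 μm/a × 8.96 g/cm³ = 9.857 g·m⁻²·a⁻¹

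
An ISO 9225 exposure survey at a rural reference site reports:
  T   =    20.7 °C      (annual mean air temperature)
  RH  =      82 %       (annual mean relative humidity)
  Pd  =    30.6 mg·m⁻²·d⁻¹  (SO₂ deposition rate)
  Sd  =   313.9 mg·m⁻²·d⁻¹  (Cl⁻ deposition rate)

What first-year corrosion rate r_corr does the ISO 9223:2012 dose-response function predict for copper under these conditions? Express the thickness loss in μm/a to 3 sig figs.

r_corr = 3.25 μm/a

copper: T>10 °C ⇒ hinge -0.080·(20.7−10) = -0.8560
  sulphur-dioxide contribution → 0.6917 μm/a
  chloride contribution → 2.555 μm/a
  total first-year rate 3.247 μm/a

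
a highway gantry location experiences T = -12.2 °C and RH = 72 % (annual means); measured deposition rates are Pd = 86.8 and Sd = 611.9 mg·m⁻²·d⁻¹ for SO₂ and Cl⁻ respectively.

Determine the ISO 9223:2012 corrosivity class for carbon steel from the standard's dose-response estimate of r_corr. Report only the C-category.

C3

carbon steel: temperature factor f = +0.150·(-22.2) = -3.3300
  sulphur-dioxide contribution → 2.724 μm/a
  chloride contribution → 36 μm/a
  total first-year rate 38.72 μm/a
38.7 μm/a falls in (25, 50] for carbon steel → category C3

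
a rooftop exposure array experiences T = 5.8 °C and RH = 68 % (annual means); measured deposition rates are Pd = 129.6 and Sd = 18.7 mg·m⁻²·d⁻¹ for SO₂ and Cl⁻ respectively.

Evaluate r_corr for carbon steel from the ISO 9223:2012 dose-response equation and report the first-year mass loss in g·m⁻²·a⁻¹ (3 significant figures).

carbon steel: T≤10 °C ⇒ hinge +0.150·(5.8−10) = -0.6300
  Pd branch = 1.77·Pd^0.52·e^(0.02·RH+f) = 46.09 μm/a
  Sd branch = 0.102·Sd^0.62·e^(0.033·RH+0.04·T) = 7.455 μm/a
  sum: 46.09 + 7.455 → r_corr = 53.54 μm/a
Convert to mass loss: 53.54 μm/a × 7.85 g/cm³ = 420.3 g·m⁻²·a⁻¹

r_corr = 420 g·m⁻²·a⁻¹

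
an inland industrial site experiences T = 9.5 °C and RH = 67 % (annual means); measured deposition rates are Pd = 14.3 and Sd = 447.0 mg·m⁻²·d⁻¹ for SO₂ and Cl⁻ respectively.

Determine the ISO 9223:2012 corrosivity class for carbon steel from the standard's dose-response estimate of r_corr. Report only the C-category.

carbon steel: f(T) = +0.150·(T−10) [T≤10 °C] = -0.0750
  SO₂ term: 1.77·14.3^0.52·exp(0.02·67-0.0750) = 25.01
  Sd branch = 0.102·Sd^0.62·e^(0.033·RH+0.04·T) = 59.85 μm/a
  sum: 25.01 + 59.85 → r_corr = 84.86 μm/a
ISO 9223 Table 2 (carbon steel): 80 < 84.9 ≤ 200 μm/a ⇒ C5

C5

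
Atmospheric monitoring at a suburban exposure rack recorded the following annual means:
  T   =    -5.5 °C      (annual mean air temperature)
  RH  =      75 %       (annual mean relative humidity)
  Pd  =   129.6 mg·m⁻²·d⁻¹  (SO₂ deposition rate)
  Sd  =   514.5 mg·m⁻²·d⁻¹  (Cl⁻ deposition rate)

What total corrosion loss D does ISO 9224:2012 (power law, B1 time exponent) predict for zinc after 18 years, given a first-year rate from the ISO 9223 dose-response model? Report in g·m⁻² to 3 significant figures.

zinc: T≤10 °C ⇒ hinge +0.038·(-5.5−10) = -0.5890
  sulphur-dioxide contribution → 1.917 μm/a
  chloride contribution → 0.7016 μm/a
  ⇒ r_corr(zinc) = 2.619 μm/a
Long-term exponent b (ISO 9224 Table 2, B1) = 0.813
  D(18) = 2.619 × 18^0.813 = 2.619 × 10.48 = 27.46 μm
  Mass loss = 27.46 μm × 7.14 g/cm³ = 196 g·m⁻²

D(18) = 196 g·m⁻²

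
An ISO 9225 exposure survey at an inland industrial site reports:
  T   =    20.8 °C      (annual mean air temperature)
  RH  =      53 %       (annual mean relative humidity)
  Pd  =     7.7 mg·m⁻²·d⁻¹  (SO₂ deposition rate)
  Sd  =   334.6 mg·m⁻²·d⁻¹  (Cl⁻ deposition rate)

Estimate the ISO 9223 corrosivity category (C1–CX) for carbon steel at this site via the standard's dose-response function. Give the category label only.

carbon steel: temperature factor f = -0.054·(10.8) = -0.5832
  SO₂ term: 1.77·7.7^0.52·exp(0.02·53-0.5832) = 8.242
  Cl⁻ term: 0.102·334.6^0.62·exp(0.033·53+0.04·20.8) = 49.51
  sum: 8.242 + 49.51 → r_corr = 57.75 μm/a
57.8 μm/a falls in (50, 80] for carbon steel → category C4

C4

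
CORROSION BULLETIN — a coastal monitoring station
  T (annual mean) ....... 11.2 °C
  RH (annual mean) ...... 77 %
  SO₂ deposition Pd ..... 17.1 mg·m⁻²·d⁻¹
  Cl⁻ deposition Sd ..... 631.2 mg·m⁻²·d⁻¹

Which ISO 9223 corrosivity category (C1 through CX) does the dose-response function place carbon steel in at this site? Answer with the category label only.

C5

carbon steel: f(T) = -0.054·(T−10) [T>10 °C] = -0.0648
  Pd branch = 1.77·Pd^0.52·e^(0.02·RH+f) = 33.87 μm/a
  Cl⁻ term: 0.102·631.2^0.62·exp(0.033·77+0.04·11.2) = 110.4
  sum: 33.87 + 110.4 → r_corr = 144.2 μm/a
Category bounds: 80…200 μm/a bracket r_corr ⇒ C5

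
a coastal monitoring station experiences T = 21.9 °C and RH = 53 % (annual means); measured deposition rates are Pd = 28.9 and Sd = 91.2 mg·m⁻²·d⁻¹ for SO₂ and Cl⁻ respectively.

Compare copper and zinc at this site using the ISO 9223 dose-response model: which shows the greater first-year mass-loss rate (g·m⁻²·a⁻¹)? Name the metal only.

copper: f(T) = -0.080·(T−10) [T>10 °C] = -0.9520
  SO₂ term: 0.0053·28.9^0.26·exp(0.059·53-0.9520) = 0.1119
  Sd branch = 0.01025·Sd^0.27·e^(0.036·RH+0.049·T) = 0.6833 μm/a
  r_corr = 0.1119 + 0.6833 = 0.7951 μm/a
  mass loss = 0.7951 μm/a × 8.96 g/cm³ = 7.124 g·m⁻²·a⁻¹
zinc: f(T) = -0.071·(T−10) [T>10 °C] = -0.8449
  Pd branch = 0.0129·Pd^0.44·e^(0.046·RH+f) = 0.2788 μm/a
  Cl⁻ term: 0.0175·91.2^0.57·exp(0.008·53+0.085·21.9) = 2.253
  r_corr = 0.2788 + 2.253 = 2.532 μm/a
  mass loss = 2.532 μm/a × 7.14 g/cm³ = 18.08 g·m⁻²·a⁻¹
Ordering by g·m⁻²·a⁻¹: zinc (18.1) > copper (7.12)

zinc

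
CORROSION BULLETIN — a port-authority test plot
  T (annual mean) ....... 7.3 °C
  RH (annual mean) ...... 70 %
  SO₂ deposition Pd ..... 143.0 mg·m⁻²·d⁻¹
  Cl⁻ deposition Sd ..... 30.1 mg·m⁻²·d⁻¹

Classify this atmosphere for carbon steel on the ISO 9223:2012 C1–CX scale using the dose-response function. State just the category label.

C4

carbon steel: f(T) = +0.150·(T−10) [T≤10 °C] = -0.4050
  Pd branch = 1.77·Pd^0.52·e^(0.02·RH+f) = 63.22 μm/a
  Cl⁻ term: 0.102·30.1^0.62·exp(0.033·70+0.04·7.3) = 11.36
  sum: 63.22 + 11.36 → r_corr = 74.58 μm/a
ISO 9223 Table 2 (carbon steel): 50 < 74.6 ≤ 80 μm/a ⇒ C4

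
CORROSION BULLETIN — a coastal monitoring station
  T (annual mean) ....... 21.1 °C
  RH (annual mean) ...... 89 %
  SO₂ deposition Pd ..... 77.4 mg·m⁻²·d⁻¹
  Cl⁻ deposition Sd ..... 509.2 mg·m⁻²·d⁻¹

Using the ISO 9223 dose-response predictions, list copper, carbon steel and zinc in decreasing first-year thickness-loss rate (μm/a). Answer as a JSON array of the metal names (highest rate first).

copper: T>10 °C ⇒ hinge -0.080·(21.1−10) = -0.8880
  Pd branch = 0.0053·Pd^0.26·e^(0.059·RH+f) = 1.289 μm/a
  Sd branch = 0.01025·Sd^0.27·e^(0.036·RH+0.049·T) = 3.82 μm/a
  sum: 1.289 + 3.82 → r_corr = 5.109 μm/a
carbon steel: T>10 °C ⇒ hinge -0.054·(21.1−10) = -0.5994
  SO₂ term: 1.77·77.4^0.52·exp(0.02·89-0.5994) = 55.32
  Sd branch = 0.102·Sd^0.62·e^(0.033·RH+0.04·T) = 213.3 μm/a
  r_corr = 55.32 + 213.3 = 268.6 μm/a
zinc: T>10 °C ⇒ hinge -0.071·(21.1−10) = -0.7881
  SO₂ term: 0.0129·77.4^0.44·exp(0.046·89-0.7881) = 2.384
  Cl⁻ term: 0.0175·509.2^0.57·exp(0.008·89+0.085·21.1) = 7.483
  sum: 2.384 + 7.483 → r_corr = 9.868 μm/a
Ordering by μm/a: carbon steel (269) > zinc (9.87) > copper (5.11)

["carbon steel", "zinc", "copper"]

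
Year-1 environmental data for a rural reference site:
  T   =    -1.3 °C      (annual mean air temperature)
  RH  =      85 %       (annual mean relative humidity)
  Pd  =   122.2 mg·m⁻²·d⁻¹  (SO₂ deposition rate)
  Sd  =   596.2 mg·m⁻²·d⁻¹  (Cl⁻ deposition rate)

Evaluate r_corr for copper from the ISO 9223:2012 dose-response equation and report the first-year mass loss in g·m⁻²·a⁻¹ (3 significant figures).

r_corr = 16.3 g·m⁻²·a⁻¹

copper: temperature factor f = +0.126·(-11.3) = -1.4238
  sulphur-dioxide contribution → 0.6707 μm/a
  chloride contribution → 1.152 μm/a
  total first-year rate 1.822 μm/a
Convert to mass loss: 1.822 μm/a × 8.96 g/cm³ = 16.33 g·m⁻²·a⁻¹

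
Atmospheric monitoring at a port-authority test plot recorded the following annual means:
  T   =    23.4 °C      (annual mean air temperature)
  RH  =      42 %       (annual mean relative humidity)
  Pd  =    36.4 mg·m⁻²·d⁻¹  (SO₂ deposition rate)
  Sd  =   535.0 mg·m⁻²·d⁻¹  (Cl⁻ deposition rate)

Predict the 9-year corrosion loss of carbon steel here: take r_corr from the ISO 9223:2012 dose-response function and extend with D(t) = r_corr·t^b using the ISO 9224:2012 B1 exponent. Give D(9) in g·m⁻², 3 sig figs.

D(9) = 1.59e+03 g·m⁻²

carbon steel: T>10 °C ⇒ hinge -0.054·(23.4−10) = -0.7236
  Pd branch = 1.77·Pd^0.52·e^(0.02·RH+f) = 12.89 μm/a
  Cl⁻ term: 0.102·535.0^0.62·exp(0.033·42+0.04·23.4) = 51.12
  sum: 12.89 + 51.12 → r_corr = 64.01 μm/a
Power-law: D(9) = r_corr · 9^0.523
  D(9) = 64.01 × 9^0.523 = 64.01 × 3.156 = 202 μm
  Mass loss = 202 μm × 7.85 g/cm³ = 1586 g·m⁻²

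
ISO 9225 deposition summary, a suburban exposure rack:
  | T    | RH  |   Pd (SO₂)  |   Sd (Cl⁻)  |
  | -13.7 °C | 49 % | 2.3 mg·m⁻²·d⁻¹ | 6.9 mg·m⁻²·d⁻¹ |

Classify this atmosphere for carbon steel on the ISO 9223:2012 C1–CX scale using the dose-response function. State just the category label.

carbon steel: T≤10 °C ⇒ hinge +0.150·(-13.7−10) = -3.5550
  Pd branch = 1.77·Pd^0.52·e^(0.02·RH+f) = 0.2079 μm/a
  Sd branch = 0.102·Sd^0.62·e^(0.033·RH+0.04·T) = 0.9839 μm/a
  sum: 0.2079 + 0.9839 → r_corr = 1.192 μm/a
Category bounds: 0…1.3 μm/a bracket r_corr ⇒ C1

C1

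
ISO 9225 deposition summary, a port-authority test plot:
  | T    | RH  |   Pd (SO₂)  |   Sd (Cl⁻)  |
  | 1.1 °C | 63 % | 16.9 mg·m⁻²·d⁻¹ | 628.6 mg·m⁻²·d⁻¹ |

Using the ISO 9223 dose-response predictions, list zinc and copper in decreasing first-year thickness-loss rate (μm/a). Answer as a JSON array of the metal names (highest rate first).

zinc: temperature factor f = +0.038·(-8.9) = -0.3382
  SO₂ term: 0.0129·16.9^0.44·exp(0.046·63-0.3382) = 0.5789
  Sd branch = 0.0175·Sd^0.57·e^(0.008·RH+0.085·T) = 1.252 μm/a
  r_corr = 0.5789 + 1.252 = 1.831 μm/a
copper: temperature factor f = +0.126·(-8.9) = -1.1214
  Pd branch = 0.0053·Pd^0.26·e^(0.059·RH+f) = 0.1482 μm/a
  Sd branch = 0.01025·Sd^0.27·e^(0.036·RH+0.049·T) = 0.5952 μm/a
  r_corr = 0.1482 + 0.5952 = 0.7434 μm/a
Ordering by μm/a: zinc (1.83) > copper (0.743)

["zinc", "copper"]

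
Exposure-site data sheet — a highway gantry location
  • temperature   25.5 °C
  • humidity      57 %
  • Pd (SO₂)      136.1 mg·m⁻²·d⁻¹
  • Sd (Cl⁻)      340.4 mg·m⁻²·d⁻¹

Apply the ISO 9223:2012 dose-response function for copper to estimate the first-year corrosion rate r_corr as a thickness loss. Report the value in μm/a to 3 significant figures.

copper: f(T) = -0.080·(T−10) [T>10 °C] = -1.2400
  SO₂ term: 0.0053·136.1^0.26·exp(0.059·57-1.2400) = 0.1589
  Cl⁻ term: 0.01025·340.4^0.27·exp(0.036·57+0.049·25.5) = 1.343
  r_corr = 0.1589 + 1.343 = 1.502 μm/a

r_corr = 1.50 μm/a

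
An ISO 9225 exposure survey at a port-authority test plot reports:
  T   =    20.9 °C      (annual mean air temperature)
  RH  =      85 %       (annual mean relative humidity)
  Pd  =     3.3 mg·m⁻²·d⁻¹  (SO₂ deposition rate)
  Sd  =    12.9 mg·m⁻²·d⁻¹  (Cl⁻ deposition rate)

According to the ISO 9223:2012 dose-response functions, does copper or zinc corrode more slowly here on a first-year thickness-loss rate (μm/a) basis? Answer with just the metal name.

copper: T>10 °C ⇒ hinge -0.080·(20.9−10) = -0.8720
  sulphur-dioxide contribution → 0.4554 μm/a
  chloride contribution → 1.214 μm/a
  total first-year rate 1.67 μm/a
zinc: T>10 °C ⇒ hinge -0.071·(20.9−10) = -0.7739
  sulphur-dioxide contribution → 0.502 μm/a
  chloride contribution → 0.8768 μm/a
  total first-year rate 1.379 μm/a
Ordering by μm/a: copper (1.67) > zinc (1.38)

zinc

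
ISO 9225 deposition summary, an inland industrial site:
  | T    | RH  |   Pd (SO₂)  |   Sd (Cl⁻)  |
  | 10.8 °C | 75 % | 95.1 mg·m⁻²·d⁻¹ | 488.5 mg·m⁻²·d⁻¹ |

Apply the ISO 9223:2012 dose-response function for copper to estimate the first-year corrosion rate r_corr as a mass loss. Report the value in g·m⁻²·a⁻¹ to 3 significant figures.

copper: T>10 °C ⇒ hinge -0.080·(10.8−10) = -0.0640
  SO₂ term: 0.0053·95.1^0.26·exp(0.059·75-0.0640) = 1.357
  Sd branch = 0.01025·Sd^0.27·e^(0.036·RH+0.049·T) = 1.378 μm/a
  r_corr = 1.357 + 1.378 = 2.735 μm/a
Convert to mass loss: 2.735 μm/a × 8.96 g/cm³ = 24.5 g·m⁻²·a⁻¹

r_corr = 24.5 g·m⁻²·a⁻¹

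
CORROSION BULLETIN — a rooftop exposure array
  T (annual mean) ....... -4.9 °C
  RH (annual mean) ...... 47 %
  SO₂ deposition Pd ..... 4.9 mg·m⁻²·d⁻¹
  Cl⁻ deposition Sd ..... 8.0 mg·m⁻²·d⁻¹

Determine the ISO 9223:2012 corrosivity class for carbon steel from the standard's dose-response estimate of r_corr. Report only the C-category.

carbon steel: T≤10 °C ⇒ hinge +0.150·(-4.9−10) = -2.2350
  sulphur-dioxide contribution → 1.108 μm/a
  chloride contribution → 1.435 μm/a
  total first-year rate 2.543 μm/a
Category bounds: 1.3…25 μm/a bracket r_corr ⇒ C2

C2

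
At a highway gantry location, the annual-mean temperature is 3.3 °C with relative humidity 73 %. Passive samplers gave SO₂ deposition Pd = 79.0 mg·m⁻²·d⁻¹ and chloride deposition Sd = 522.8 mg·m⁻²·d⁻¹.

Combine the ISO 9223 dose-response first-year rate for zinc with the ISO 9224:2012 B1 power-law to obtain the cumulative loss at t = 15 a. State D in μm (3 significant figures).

zinc: T≤10 °C ⇒ hinge +0.038·(3.3−10) = -0.2546
  Pd branch = 0.0129·Pd^0.44·e^(0.046·RH+f) = 1.965 μm/a
  Cl⁻ term: 0.0175·522.8^0.57·exp(0.008·73+0.085·3.3) = 1.472
  r_corr = 1.965 + 1.472 = 3.437 μm/a
Power-law: D(15) = r_corr · 15^0.813
  D(15) = 3.437 × 15^0.813 = 3.437 × 9.04 = 31.07 μm

D(15) = 31.1 μm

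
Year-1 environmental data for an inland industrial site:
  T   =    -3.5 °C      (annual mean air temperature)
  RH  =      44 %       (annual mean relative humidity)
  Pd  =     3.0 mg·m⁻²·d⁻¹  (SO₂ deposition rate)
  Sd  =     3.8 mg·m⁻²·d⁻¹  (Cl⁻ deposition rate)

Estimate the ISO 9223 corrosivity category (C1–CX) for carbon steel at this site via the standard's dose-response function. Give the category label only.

carbon steel: T≤10 °C ⇒ hinge +0.150·(-3.5−10) = -2.0250
  sulphur-dioxide contribution → 0.9973 μm/a
  chloride contribution → 0.8667 μm/a
  ⇒ r_corr(carbon steel) = 1.864 μm/a
1.86 μm/a falls in (1.3, 25] for carbon steel → category C2

C2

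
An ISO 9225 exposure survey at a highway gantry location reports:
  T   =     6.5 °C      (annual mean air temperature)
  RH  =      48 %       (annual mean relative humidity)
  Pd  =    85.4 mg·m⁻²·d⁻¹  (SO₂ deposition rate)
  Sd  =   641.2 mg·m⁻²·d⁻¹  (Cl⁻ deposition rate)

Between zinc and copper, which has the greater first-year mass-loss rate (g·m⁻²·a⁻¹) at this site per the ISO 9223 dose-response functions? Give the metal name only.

zinc

zinc: temperature factor f = +0.038·(-3.5) = -0.1330
  SO₂ term: 0.0129·85.4^0.44·exp(0.046·48-0.1330) = 0.7271
  Cl⁻ term: 0.0175·641.2^0.57·exp(0.008·48+0.085·6.5) = 1.777
  sum: 0.7271 + 1.777 → r_corr = 2.504 μm/a
  mass loss = 2.504 μm/a × 7.14 g/cm³ = 17.88 g·m⁻²·a⁻¹
copper: temperature factor f = +0.126·(-3.5) = -0.4410
  Pd branch = 0.0053·Pd^0.26·e^(0.059·RH+f) = 0.184 μm/a
  Cl⁻ term: 0.01025·641.2^0.27·exp(0.036·48+0.049·6.5) = 0.4544
  sum: 0.184 + 0.4544 → r_corr = 0.6384 μm/a
  mass loss = 0.6384 μm/a × 8.96 g/cm³ = 5.72 g·m⁻²·a⁻¹
Ordering by g·m⁻²·a⁻¹: zinc (17.9) > copper (5.72)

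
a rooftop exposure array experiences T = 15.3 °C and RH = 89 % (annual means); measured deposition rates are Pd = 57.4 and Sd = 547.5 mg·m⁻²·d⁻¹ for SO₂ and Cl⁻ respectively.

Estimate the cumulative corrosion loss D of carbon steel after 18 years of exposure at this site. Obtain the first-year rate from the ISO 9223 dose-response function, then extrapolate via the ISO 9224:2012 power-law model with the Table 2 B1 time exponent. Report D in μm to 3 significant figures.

D(18) = 1.10e+03 μm

carbon steel: T>10 °C ⇒ hinge -0.054·(15.3−10) = -0.2862
  SO₂ term: 1.77·57.4^0.52·exp(0.02·89-0.2862) = 64.77
  Cl⁻ term: 0.102·547.5^0.62·exp(0.033·89+0.04·15.3) = 176.9
  r_corr = 64.77 + 176.9 = 241.7 μm/a
Long-term exponent b (ISO 9224 Table 2, B1) = 0.523
  D(18) = 241.7 × 18^0.523 = 241.7 × 4.534 = 1096 μm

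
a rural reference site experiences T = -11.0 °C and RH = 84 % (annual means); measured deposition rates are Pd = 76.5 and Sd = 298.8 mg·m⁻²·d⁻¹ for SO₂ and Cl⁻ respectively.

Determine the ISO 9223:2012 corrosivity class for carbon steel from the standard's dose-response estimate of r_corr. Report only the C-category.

carbon steel: temperature factor f = +0.150·(-21.0) = -3.1500
  sulphur-dioxide contribution → 3.882 μm/a
  chloride contribution → 35.98 μm/a
  ⇒ r_corr(carbon steel) = 39.87 μm/a
Category bounds: 25…50 μm/a bracket r_corr ⇒ C3

C3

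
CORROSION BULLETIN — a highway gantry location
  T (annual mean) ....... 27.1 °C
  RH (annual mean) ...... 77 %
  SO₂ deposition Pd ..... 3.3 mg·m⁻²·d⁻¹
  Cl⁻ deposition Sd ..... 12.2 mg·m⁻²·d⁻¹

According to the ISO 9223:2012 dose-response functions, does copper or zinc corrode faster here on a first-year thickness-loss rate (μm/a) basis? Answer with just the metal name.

zinc

copper: f(T) = -0.080·(T−10) [T>10 °C] = -1.3680
  Pd branch = 0.0053·Pd^0.26·e^(0.059·RH+f) = 0.173 μm/a
  Sd branch = 0.01025·Sd^0.27·e^(0.036·RH+0.049·T) = 1.215 μm/a
  sum: 0.173 + 1.215 → r_corr = 1.388 μm/a
zinc: T>10 °C ⇒ hinge -0.071·(27.1−10) = -1.2141
  Pd branch = 0.0129·Pd^0.44·e^(0.046·RH+f) = 0.2237 μm/a
  Sd branch = 0.0175·Sd^0.57·e^(0.008·RH+0.085·T) = 1.35 μm/a
  sum: 0.2237 + 1.35 → r_corr = 1.573 μm/a
Ordering by μm/a: zinc (1.57) > copper (1.39)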